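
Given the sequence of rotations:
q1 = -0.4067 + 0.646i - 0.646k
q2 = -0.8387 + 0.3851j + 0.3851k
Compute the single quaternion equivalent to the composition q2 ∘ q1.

q2 · q1 = 0.5899 - 0.7906i + 0.0922j + 0.1364k
0.5899 - 0.7906i + 0.0922j + 0.1364k


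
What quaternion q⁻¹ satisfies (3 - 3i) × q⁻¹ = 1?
0.1667 + 0.1667i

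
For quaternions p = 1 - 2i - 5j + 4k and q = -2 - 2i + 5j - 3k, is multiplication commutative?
No: pq = 31 - 3i + j - 31k ≠ 31 + 7i + 29j + 9k = qp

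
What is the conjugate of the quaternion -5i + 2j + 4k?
5i - 2j - 4k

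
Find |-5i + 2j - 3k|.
√38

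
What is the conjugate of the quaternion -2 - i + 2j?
-2 + i - 2j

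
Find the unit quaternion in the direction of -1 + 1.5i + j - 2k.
-0.3482 + 0.5222i + 0.3482j - 0.6963k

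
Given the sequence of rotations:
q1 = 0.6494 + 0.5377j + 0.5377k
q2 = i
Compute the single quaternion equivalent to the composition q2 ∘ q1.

q2 · q1 = 0.6494i - 0.5377j + 0.5377k
0.6494i - 0.5377j + 0.5377k


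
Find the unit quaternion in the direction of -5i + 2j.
-0.9285i + 0.3714j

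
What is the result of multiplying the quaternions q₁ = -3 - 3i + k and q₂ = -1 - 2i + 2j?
-3 + 7i - 8j - 7k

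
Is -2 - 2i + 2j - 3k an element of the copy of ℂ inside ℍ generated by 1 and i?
No. The quaternion -2 - 2i + 2j - 3k has j-coefficient y = 2 and k-coefficient z = -3, not both zero, so it does not lie in the complex subalgebra spanned by 1 and i.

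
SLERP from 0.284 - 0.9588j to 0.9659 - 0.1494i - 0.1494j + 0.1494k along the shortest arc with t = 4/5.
0.9112 - 0.13i - 0.3685j + 0.13k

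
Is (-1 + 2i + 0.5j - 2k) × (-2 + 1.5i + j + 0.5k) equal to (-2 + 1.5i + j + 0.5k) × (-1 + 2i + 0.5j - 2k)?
No: pq = -0.5 - 3.25i - 6j + 4.75k ≠ -0.5 - 7.75i + 2j + 2.25k = qp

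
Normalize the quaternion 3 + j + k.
0.9045 + 0.3015j + 0.3015k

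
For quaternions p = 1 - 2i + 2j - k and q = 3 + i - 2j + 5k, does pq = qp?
No: pq = 14 + 3i + 13j + 4k ≠ 14 - 13i - 5j = qp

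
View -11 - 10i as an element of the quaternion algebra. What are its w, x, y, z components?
-11 - 10i + 0j + 0k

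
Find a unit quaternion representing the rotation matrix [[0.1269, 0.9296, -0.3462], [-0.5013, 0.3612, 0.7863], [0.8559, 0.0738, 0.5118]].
0.7071 - 0.2519i - 0.425j - 0.5059k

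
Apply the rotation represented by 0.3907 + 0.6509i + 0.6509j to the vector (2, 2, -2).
(0.983, 3.017, 1.389)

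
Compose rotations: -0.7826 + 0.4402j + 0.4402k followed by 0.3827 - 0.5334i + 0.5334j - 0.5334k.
-0.2995 + 0.887i - 0.0142j + 0.3511k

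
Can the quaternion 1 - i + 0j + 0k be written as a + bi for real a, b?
Yes. The quaternion 1 - i has j- and k-coefficients y = z = 0, so it lies in the complex subalgebra spanned by 1 and i.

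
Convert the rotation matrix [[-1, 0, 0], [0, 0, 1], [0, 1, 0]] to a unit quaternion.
0.7071j + 0.7071k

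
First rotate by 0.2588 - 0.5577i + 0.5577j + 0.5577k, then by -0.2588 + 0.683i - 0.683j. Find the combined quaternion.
0.6948 - 0.0598i - 0.702j - 0.1443k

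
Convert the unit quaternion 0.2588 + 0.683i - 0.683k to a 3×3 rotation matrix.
[[0.067, 0.3535, -0.933], [-0.3535, -0.866, -0.3535], [-0.933, 0.3535, 0.067]]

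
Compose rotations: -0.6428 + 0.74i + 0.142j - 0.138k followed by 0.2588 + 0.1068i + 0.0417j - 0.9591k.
-0.3837 + 0.2533i - 0.6851j + 0.5651k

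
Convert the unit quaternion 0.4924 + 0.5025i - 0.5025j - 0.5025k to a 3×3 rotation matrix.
[[-0.01, -0.0102, -0.9999], [-0.9999, -0.01, 0.0102], [-0.0102, 0.9999, -0.01]]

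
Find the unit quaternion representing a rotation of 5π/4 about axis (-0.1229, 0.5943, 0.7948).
-0.3827 - 0.1135i + 0.5491j + 0.7343k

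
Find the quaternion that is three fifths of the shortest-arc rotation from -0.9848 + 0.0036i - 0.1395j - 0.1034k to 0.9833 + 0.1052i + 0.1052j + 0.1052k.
-0.9854 - 0.0618i - 0.1191j - 0.1046k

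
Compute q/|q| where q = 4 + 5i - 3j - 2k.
0.5443 + 0.6804i - 0.4082j - 0.2722k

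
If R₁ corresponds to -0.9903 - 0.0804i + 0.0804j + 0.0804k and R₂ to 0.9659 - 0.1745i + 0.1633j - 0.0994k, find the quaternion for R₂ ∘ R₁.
-0.9757 + 0.1163i - 0.062j + 0.1752k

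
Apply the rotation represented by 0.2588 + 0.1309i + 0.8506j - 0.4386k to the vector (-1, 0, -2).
(0.181, 1.632, 1.518)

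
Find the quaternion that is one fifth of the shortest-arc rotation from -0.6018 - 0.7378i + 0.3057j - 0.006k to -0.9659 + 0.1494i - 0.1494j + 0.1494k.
-0.7626 - 0.6042i + 0.2287j + 0.0318k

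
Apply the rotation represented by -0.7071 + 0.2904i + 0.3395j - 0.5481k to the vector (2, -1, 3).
(-1.48, 1.83, 2.909)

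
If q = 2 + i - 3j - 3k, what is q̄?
2 - i + 3j + 3k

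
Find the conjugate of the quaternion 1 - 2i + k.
1 + 2i - k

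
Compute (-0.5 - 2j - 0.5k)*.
-0.5 + 2j + 0.5k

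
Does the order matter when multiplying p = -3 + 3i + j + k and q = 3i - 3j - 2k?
Yes: pq = -4 - 8i + 18j - 6k ≠ -4 - 10i + 18k = qp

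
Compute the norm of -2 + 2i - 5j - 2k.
√37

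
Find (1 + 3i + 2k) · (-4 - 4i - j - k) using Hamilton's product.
10 - 14i - 6j - 12k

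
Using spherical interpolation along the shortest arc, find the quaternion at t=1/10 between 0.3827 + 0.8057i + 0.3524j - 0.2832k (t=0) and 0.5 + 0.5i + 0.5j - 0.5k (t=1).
0.3979 + 0.7808i + 0.3705j - 0.3078k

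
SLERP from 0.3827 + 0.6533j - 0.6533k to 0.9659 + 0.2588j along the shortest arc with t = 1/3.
0.6571 + 0.581j - 0.4803k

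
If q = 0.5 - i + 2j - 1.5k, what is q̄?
0.5 + i - 2j + 1.5k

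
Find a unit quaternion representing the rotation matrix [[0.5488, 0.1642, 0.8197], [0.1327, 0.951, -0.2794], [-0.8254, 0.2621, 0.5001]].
0.866 + 0.1563i + 0.4749j - 0.0091k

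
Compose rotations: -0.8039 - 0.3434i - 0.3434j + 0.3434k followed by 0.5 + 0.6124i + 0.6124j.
0.0186 - 0.4537i - 0.8743j + 0.1717k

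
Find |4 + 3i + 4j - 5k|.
√66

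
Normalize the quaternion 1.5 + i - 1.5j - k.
0.5883 + 0.3922i - 0.5883j - 0.3922k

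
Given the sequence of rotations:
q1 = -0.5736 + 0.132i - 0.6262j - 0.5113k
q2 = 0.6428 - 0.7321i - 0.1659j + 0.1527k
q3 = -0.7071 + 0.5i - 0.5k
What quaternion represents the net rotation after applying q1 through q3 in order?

q2 · q1 = -0.2979 + 0.6852i - 0.6615j + 0.0641k
q3 · q2 · q1 = -0.0999 - 0.9642i + 0.0931j - 0.2271k
-0.0999 - 0.9642i + 0.0931j - 0.2271k


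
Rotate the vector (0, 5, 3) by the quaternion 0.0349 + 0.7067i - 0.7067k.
(-2.75, -5.136, 0.25)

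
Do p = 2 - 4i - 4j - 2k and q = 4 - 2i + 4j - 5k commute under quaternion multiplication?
No: pq = 6 + 8i - 24j - 42k ≠ 6 - 48i + 8j + 6k = qp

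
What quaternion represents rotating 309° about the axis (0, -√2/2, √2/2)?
-0.9026 - 0.3044j + 0.3044k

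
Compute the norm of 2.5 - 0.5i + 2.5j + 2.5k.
√19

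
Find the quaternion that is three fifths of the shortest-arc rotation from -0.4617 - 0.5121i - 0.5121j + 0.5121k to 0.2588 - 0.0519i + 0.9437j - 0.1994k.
-0.3711 - 0.1924i - 0.8363j + 0.3549k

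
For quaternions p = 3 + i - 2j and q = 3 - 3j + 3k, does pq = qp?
No: pq = 3 - 3i - 18j + 6k ≠ 3 + 9i - 12j + 12k = qp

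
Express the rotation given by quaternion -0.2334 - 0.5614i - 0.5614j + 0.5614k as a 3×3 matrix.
[[-0.2607, 0.8924, -0.3683], [0.3683, -0.2607, -0.8924], [-0.8924, -0.3683, -0.2607]]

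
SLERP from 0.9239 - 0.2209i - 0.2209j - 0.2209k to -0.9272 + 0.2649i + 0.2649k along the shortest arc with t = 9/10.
0.9291 - 0.2611i - 0.0223j - 0.2611k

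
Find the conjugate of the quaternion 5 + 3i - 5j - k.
5 - 3i + 5j + k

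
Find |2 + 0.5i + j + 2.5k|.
3.391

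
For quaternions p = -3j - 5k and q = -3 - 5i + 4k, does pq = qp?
No: pq = 20 - 12i + 34j ≠ 20 + 12i - 16j + 30k = qp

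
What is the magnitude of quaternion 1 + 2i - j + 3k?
√15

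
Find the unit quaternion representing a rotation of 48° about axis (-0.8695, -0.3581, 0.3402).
0.9135 - 0.3537i - 0.1457j + 0.1384k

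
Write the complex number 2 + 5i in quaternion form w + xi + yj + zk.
2 + 5i + 0j + 0k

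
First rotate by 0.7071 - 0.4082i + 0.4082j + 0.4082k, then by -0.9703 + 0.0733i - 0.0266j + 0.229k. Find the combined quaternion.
-0.7388 + 0.3436i - 0.5383j - 0.2151k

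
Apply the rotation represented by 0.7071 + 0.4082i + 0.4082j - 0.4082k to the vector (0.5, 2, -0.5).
(1.866, 1, -0.134)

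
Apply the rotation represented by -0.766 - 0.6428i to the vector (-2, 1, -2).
(-2, 2.143, 0.638)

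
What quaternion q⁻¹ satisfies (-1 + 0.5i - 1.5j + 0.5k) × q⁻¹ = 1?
-0.2667 - 0.1333i + 0.4j - 0.1333k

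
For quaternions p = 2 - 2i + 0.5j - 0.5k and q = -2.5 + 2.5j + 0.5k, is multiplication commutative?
No: pq = -6 + 6.5i + 4.75j - 2.75k ≠ -6 + 3.5i + 2.75j + 7.25k = qp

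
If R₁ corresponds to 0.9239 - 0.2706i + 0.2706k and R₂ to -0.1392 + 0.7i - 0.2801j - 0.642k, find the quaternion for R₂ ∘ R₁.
0.2345 + 0.6086i - 0.2745j - 0.7066k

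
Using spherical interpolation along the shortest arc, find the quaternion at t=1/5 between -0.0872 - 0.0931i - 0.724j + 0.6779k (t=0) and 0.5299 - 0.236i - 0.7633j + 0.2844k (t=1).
0.0443 - 0.1292i - 0.7686j + 0.625k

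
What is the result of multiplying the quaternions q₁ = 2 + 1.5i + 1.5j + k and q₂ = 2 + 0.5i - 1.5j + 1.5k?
4 + 7.75i - 1.75j + 2k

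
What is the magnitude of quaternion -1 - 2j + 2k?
3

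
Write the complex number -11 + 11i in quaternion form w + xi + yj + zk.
-11 + 11i + 0j + 0k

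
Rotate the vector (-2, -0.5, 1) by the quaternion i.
(-2, 0.5, -1)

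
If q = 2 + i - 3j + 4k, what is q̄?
2 - i + 3j - 4k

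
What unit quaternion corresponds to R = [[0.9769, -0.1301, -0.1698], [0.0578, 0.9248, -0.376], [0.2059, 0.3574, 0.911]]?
0.9763 + 0.1878i - 0.0962j + 0.0481k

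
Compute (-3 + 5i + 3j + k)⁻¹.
-0.0682 - 0.1136i - 0.0682j - 0.0227k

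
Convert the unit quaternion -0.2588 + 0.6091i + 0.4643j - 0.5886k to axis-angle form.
axis = (0.6306, 0.4807, -0.6094), θ = 7π/6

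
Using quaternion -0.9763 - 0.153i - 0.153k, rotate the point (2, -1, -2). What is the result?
(2.111, 0.289, -2.111)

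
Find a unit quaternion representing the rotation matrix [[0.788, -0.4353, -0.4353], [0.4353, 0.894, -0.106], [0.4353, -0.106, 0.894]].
0.9455 - 0.2302j + 0.2302k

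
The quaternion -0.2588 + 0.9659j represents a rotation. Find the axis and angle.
axis = (0, 1, 0), θ = 7π/6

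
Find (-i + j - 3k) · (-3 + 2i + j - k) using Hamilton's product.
-2 + 5i - 10j + 6k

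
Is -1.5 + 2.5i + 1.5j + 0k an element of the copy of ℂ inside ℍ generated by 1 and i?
No. The quaternion -1.5 + 2.5i + 1.5j has j-coefficient y = 1.5 and k-coefficient z = 0, not both zero, so it does not lie in the complex subalgebra spanned by 1 and i.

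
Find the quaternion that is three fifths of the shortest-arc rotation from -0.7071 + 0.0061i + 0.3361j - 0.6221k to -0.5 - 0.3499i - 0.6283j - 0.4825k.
-0.685 - 0.2387i - 0.2725j - 0.6321k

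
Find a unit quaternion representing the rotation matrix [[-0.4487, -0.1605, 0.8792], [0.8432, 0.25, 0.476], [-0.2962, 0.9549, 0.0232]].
0.454 + 0.2637i + 0.6472j + 0.5527k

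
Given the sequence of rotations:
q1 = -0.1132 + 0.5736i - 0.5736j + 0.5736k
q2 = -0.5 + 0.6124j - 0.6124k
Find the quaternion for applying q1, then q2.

q2 · q1 = 0.7591 - 0.2868i - 0.1338j - 0.5687k
0.7591 - 0.2868i - 0.1338j - 0.5687k


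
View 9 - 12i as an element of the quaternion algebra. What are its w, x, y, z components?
9 - 12i + 0j + 0k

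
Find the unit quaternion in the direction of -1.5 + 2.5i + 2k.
-0.4243 + 0.7071i + 0.5657k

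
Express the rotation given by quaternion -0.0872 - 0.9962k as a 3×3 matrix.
[[-0.9848, -0.1737, 0], [0.1737, -0.9848, 0], [0, 0, 1]]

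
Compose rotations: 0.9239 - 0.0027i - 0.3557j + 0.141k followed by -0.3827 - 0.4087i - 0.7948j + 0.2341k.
-0.6704 - 0.4054i - 0.5412j + 0.3056k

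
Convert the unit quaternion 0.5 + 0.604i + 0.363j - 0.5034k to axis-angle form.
axis = (0.6974, 0.4192, -0.5813), θ = 2π/3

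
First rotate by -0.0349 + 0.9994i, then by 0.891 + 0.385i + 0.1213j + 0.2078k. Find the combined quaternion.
-0.4159 + 0.877i + 0.2034j - 0.1285k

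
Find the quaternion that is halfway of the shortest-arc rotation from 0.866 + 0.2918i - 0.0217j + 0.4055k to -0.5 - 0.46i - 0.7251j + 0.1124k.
0.7871 + 0.4332i + 0.4053j + 0.1689k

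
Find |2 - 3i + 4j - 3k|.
√38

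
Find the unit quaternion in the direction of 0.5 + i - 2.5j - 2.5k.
0.1348 + 0.2697i - 0.6742j - 0.6742k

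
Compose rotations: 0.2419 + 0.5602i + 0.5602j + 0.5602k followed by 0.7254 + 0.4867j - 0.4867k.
0.1755 + 0.9517i + 0.2515j + 0.016k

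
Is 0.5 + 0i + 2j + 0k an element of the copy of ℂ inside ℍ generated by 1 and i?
No. The quaternion 0.5 + 2j has j-coefficient y = 2 and k-coefficient z = 0, not both zero, so it does not lie in the complex subalgebra spanned by 1 and i.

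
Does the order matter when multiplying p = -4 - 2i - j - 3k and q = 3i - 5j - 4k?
Yes: pq = -11 - 23i + 3j + 29k ≠ -11 - i + 37j + 3k = qp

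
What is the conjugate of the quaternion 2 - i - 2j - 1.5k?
2 + i + 2j + 1.5k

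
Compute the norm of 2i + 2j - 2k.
√12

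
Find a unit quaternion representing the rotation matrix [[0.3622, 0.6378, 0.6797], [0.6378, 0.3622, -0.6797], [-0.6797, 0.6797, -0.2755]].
0.6019 + 0.5647i + 0.5647j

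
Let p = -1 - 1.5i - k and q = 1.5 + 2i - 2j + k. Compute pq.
2.5 - 6.25i + 1.5j + 0.5k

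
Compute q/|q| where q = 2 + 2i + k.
0.6667 + 0.6667i + 0.3333k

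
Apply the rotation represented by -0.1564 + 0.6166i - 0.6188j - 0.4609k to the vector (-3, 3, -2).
(-1.4, -0.226, 4.471)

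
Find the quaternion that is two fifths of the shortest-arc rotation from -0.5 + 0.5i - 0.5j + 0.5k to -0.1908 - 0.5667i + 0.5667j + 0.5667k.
-0.2733 + 0.6782i - 0.6782j + 0.0724k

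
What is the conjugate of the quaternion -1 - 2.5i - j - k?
-1 + 2.5i + j + k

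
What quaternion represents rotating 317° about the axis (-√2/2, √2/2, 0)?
-0.9304 - 0.2592i + 0.2592j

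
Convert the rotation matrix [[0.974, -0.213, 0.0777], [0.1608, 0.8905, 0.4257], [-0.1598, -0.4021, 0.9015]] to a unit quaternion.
0.9703 - 0.2133i + 0.0612j + 0.0963k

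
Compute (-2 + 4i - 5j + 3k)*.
-2 - 4i + 5j - 3k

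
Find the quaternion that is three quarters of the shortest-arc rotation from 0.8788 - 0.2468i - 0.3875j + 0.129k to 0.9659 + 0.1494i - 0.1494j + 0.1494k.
0.9643 + 0.05i - 0.2143j + 0.1474k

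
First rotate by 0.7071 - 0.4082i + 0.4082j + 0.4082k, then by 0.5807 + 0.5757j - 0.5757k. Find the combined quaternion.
0.4106 + 0.233i + 0.8791j + 0.065k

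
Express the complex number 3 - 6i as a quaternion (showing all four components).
3 - 6i + 0j + 0k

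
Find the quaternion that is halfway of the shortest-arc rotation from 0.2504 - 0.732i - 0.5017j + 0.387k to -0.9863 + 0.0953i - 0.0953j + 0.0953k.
0.7878 - 0.527i - 0.2589j + 0.1858k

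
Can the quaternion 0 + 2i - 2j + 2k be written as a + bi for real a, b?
No. The quaternion 2i - 2j + 2k has j-coefficient y = -2 and k-coefficient z = 2, not both zero, so it does not lie in the complex subalgebra spanned by 1 and i.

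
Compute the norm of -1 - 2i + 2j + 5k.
√34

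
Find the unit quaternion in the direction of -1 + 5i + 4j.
-0.1543 + 0.7715i + 0.6172j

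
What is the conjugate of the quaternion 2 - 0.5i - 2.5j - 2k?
2 + 0.5i + 2.5j + 2k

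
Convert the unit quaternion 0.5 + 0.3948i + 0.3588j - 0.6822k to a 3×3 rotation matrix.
[[-0.1883, 0.9655, -0.1799], [-0.3989, -0.2425, -0.8843], [-0.8975, -0.0947, 0.4308]]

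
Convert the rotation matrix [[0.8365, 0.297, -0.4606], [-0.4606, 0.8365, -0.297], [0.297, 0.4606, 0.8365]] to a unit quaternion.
0.9367 + 0.2022i - 0.2022j - 0.2022k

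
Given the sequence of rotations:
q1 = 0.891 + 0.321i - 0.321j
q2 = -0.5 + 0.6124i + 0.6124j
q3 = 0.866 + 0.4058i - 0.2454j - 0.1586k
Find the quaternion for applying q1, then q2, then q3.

q2 · q1 = -0.4455 + 0.3851i + 0.7061j - 0.3932k
q3 · q2 · q1 = -0.4312 + 0.3612i + 0.8193j + 0.1112k
-0.4312 + 0.3612i + 0.8193j + 0.1112k


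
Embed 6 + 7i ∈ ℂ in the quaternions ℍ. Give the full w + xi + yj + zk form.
6 + 7i + 0j + 0k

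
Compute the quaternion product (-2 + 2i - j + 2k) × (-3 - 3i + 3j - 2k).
19 - 4i - 5j + k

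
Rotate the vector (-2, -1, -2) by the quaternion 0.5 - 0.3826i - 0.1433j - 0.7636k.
(-1.341, 0.564, -2.624)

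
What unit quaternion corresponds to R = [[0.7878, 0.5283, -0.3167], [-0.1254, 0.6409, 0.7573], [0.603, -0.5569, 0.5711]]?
0.866 - 0.3794i - 0.2655j - 0.1887k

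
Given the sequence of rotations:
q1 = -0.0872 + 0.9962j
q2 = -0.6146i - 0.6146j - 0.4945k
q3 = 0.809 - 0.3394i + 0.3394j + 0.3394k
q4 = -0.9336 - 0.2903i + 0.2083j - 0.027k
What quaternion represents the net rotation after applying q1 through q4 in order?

q2 · q1 = 0.6123 + 0.5462i + 0.0536j - 0.5691k
q3 · q2 · q1 = 0.8557 + 0.0227i + 0.2434j - 0.4562k
q4 · q3 · q2 · q1 = -0.8553 - 0.3581i - 0.182j + 0.3274k
-0.8553 - 0.3581i - 0.182j + 0.3274k


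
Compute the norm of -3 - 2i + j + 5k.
√39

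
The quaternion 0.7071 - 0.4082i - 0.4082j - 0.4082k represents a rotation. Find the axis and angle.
axis = (-√3/3, -√3/3, -√3/3), θ = π/2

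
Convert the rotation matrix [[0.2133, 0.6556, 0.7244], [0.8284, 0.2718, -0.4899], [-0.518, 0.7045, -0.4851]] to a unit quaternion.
0.5 + 0.5972i + 0.6212j + 0.0864k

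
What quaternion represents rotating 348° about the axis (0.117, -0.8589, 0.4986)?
-0.9945 + 0.0122i - 0.0898j + 0.0521k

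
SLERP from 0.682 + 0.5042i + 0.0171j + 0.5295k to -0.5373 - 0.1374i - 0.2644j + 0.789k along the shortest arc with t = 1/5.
0.8087 + 0.5186i + 0.0968j + 0.2602k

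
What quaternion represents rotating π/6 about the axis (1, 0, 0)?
0.9659 + 0.2588i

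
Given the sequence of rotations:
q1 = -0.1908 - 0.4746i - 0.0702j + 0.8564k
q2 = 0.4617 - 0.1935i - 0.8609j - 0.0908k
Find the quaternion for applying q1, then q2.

q2 · q1 = -0.1626 - 0.9259i + 0.3407j + 0.0177k
-0.1626 - 0.9259i + 0.3407j + 0.0177k


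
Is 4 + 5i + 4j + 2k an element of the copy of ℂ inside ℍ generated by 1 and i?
No. The quaternion 4 + 5i + 4j + 2k has j-coefficient y = 4 and k-coefficient z = 2, not both zero, so it does not lie in the complex subalgebra spanned by 1 and i.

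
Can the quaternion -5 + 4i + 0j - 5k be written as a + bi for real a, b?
No. The quaternion -5 + 4i - 5k has j-coefficient y = 0 and k-coefficient z = -5, not both zero, so it does not lie in the complex subalgebra spanned by 1 and i.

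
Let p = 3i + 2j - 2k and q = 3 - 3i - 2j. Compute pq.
13 + 5i + 12j - 6k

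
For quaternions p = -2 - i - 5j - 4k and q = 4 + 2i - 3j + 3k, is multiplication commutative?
No: pq = -9 - 35i - 19j - 9k ≠ -9 + 19i - 9j - 35k = qp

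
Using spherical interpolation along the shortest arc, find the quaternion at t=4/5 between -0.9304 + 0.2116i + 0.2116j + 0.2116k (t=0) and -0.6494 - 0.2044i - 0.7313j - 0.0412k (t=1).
-0.8007 - 0.1254i - 0.5856j + 0.0171k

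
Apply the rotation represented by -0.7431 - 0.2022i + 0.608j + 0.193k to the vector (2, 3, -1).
(1.477, 1.532, 3.078)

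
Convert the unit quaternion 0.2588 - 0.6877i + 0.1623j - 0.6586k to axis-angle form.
axis = (-0.712, 0.168, -0.6818), θ = 5π/6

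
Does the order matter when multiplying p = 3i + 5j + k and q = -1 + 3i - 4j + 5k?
Yes: pq = 6 + 26i - 17j - 28k ≠ 6 - 32i + 7j + 26k = qp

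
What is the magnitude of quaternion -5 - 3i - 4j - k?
√51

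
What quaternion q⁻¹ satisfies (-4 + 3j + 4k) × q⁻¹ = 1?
-0.0976 - 0.0732j - 0.0976k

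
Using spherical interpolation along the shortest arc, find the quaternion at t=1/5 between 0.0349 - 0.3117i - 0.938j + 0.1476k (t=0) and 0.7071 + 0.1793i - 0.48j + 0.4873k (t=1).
0.2004 - 0.2247i - 0.9218j + 0.2443k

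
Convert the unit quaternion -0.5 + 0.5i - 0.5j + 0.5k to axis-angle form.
axis = (√3/3, -√3/3, √3/3), θ = 4π/3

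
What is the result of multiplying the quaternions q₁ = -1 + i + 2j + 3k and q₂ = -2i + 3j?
-4 - 7i - 9j + 7k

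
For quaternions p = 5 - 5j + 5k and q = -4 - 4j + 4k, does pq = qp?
Yes: pq = qp = -60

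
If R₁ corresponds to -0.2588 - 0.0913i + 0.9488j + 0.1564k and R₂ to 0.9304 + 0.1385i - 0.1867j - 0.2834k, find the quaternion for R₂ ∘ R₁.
-0.0067 + 0.1189i + 0.9353j + 0.3332k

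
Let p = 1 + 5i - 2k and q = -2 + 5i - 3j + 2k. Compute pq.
-23 - 11i - 23j - 9k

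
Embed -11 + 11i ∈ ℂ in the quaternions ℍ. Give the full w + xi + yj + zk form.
-11 + 11i + 0j + 0k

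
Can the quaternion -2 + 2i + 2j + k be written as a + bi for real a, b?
No. The quaternion -2 + 2i + 2j + k has j-coefficient y = 2 and k-coefficient z = 1, not both zero, so it does not lie in the complex subalgebra spanned by 1 and i.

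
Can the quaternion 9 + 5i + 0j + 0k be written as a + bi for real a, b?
Yes. The quaternion 9 + 5i has j- and k-coefficients y = z = 0, so it lies in the complex subalgebra spanned by 1 and i.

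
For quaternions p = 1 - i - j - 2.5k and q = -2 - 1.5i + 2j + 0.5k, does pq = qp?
No: pq = -0.25 + 5i + 8.25j + 2k ≠ -0.25 - 4i - 0.25j + 9k = qp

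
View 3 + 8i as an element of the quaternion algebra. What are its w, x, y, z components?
3 + 8i + 0j + 0k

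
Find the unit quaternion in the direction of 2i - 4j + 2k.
0.4082i - 0.8165j + 0.4082k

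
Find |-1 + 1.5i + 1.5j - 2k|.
3.082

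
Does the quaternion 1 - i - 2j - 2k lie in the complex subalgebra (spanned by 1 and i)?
No. The quaternion 1 - i - 2j - 2k has j-coefficient y = -2 and k-coefficient z = -2, not both zero, so it does not lie in the complex subalgebra spanned by 1 and i.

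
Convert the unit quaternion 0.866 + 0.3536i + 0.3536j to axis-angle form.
axis = (√2/2, √2/2, 0), θ = π/3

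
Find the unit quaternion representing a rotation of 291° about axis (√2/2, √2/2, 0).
-0.8241 + 0.4005i + 0.4005j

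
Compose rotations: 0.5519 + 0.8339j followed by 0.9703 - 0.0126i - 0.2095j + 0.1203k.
0.7102 - 0.1073i + 0.6935j + 0.0559k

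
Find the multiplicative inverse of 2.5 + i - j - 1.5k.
0.2381 - 0.0952i + 0.0952j + 0.1429k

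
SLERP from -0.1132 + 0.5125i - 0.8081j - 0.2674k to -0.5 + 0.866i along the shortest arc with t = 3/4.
-0.442 + 0.8602i - 0.2415j - 0.0799k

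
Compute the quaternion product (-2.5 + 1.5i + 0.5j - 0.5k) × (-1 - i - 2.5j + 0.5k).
5.5 + 5.5j - 4k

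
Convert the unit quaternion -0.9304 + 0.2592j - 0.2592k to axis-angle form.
axis = (0, √2/2, -√2/2), θ = 317°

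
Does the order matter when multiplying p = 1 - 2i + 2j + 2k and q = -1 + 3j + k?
Yes: pq = -9 - 2i + 3j - 7k ≠ -9 + 6i - j + 5k = qp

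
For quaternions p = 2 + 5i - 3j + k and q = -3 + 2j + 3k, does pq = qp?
No: pq = -3 - 26i - 2j + 13k ≠ -3 - 4i + 28j - 7k = qp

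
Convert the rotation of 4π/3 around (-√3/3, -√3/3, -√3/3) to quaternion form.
-0.5 - 0.5i - 0.5j - 0.5k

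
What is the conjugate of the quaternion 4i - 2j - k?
-4i + 2j + k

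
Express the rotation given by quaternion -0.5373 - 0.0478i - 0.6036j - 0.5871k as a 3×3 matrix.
[[-0.418, -0.5732, 0.7048], [0.6886, 0.3061, 0.6574], [-0.5925, 0.7601, 0.2668]]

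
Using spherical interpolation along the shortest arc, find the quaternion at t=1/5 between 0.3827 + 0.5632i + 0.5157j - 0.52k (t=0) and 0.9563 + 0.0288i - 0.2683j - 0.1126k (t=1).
0.591 + 0.5082i + 0.388j - 0.4918k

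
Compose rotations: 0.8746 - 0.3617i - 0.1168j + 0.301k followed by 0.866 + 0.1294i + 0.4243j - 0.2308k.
0.9232 - 0.0993i + 0.3145j + 0.1972k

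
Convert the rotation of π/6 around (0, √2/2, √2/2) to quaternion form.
0.9659 + 0.183j + 0.183k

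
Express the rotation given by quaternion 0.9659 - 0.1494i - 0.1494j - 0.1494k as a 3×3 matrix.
[[0.9107, 0.3333, -0.244], [-0.244, 0.9107, 0.3333], [0.3333, -0.244, 0.9107]]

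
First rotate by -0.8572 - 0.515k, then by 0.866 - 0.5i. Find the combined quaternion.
-0.7423 + 0.4286i - 0.2575j - 0.446k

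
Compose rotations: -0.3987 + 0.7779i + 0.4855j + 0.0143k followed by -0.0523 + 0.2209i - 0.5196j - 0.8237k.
0.1131 + 0.2637i - 0.4621j + 0.8391k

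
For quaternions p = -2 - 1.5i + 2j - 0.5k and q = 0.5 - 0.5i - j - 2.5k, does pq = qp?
No: pq = -1 - 5.25i - 0.5j + 7.25k ≠ -1 + 5.75i + 6.5j + 2.25k = qp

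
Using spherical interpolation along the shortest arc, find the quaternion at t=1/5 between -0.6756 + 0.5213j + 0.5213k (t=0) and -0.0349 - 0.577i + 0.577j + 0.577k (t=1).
-0.5764 - 0.1317i + 0.5703j + 0.5703k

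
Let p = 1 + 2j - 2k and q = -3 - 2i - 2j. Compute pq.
1 - 6i - 4j + 10k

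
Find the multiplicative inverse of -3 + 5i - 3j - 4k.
-0.0508 - 0.0847i + 0.0508j + 0.0678k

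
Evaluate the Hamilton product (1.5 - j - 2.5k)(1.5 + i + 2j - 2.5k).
-2 + 9i - j - 6.5k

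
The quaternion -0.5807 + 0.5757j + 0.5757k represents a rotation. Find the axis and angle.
axis = (0, √2/2, √2/2), θ = 251°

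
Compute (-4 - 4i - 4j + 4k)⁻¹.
-0.0625 + 0.0625i + 0.0625j - 0.0625k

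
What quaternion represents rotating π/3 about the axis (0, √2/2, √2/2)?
0.866 + 0.3536j + 0.3536k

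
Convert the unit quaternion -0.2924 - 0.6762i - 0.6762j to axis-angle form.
axis = (-√2/2, -√2/2, 0), θ = 214°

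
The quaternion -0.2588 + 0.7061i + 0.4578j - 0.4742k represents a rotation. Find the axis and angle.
axis = (0.731, 0.4739, -0.4909), θ = 7π/6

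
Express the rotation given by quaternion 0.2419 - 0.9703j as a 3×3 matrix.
[[-0.883, 0, -0.4694], [0, 1, 0], [0.4694, 0, -0.883]]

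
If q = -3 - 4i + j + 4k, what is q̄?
-3 + 4i - j - 4k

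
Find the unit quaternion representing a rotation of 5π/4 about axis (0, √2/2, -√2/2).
-0.3827 + 0.6533j - 0.6533k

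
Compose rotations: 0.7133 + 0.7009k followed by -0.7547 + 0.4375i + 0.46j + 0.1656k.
-0.6544 + 0.6345i + 0.0215j - 0.4108k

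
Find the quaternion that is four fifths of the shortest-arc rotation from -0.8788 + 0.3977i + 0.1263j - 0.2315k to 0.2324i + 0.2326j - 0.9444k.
-0.2264 + 0.3076i + 0.2378j - 0.8931k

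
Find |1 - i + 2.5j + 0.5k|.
2.915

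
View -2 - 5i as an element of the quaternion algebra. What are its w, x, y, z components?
-2 - 5i + 0j + 0k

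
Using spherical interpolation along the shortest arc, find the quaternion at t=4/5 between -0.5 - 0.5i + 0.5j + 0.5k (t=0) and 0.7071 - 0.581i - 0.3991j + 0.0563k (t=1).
-0.7727 + 0.3879i + 0.4952j + 0.0849k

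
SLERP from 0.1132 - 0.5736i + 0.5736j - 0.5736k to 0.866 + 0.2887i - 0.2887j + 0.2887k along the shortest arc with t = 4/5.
-0.7277 - 0.396i + 0.396j - 0.396k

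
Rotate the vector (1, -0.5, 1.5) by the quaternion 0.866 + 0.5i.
(1, -1.549, 0.317)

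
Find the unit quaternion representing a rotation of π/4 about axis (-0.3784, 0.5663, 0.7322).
0.9239 - 0.1448i + 0.2167j + 0.2802k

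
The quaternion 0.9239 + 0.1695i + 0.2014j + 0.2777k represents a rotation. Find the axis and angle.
axis = (0.443, 0.5264, 0.7258), θ = π/4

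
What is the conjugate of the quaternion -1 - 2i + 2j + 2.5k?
-1 + 2i - 2j - 2.5k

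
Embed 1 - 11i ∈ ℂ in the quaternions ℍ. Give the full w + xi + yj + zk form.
1 - 11i + 0j + 0k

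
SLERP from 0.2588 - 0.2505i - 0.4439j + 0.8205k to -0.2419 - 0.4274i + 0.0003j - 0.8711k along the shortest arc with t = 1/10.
0.2656 - 0.1826i - 0.4089j + 0.8538k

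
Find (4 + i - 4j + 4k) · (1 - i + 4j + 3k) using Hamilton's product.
9 - 31i + 5j + 16k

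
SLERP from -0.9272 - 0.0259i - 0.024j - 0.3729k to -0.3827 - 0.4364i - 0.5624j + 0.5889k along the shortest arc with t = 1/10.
-0.9514 - 0.0872i - 0.1033j - 0.2769k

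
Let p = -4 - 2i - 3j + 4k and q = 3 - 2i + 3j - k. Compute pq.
-3 - 7i - 31j + 4k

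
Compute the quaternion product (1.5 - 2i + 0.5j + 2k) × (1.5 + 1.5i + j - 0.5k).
5.75 - 3i + 4.25j - 0.5k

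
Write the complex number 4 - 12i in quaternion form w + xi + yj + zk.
4 - 12i + 0j + 0k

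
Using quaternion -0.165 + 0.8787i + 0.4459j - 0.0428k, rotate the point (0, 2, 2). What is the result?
(1.094, -0.592, -2.54)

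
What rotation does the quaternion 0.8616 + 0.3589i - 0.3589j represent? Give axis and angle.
axis = (√2/2, -√2/2, 0), θ = 61°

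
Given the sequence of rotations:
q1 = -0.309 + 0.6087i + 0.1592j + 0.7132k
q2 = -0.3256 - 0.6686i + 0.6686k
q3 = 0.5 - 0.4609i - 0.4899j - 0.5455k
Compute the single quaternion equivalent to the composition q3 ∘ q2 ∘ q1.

q2 · q1 = 0.0307 - 0.098i + 0.832j - 0.5453k
q3 · q2 · q1 = 0.0803 + 0.6578i + 0.2031j - 0.7209k
0.0803 + 0.6578i + 0.2031j - 0.7209k


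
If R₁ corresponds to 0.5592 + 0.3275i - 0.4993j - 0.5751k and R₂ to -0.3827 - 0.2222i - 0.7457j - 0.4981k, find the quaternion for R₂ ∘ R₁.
-0.8 - 0.0694i - 0.5168j + 0.2967k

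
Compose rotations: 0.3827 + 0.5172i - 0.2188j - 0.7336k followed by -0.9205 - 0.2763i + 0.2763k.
-0.0067 - 0.5214i + 0.1416j + 0.8415k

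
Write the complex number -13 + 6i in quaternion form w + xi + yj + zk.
-13 + 6i + 0j + 0k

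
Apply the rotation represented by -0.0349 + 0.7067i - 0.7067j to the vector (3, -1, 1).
(1.052, -2.948, -1.096)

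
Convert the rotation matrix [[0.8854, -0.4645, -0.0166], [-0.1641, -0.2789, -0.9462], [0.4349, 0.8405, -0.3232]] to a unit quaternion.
0.5664 + 0.7886i - 0.1993j + 0.1326k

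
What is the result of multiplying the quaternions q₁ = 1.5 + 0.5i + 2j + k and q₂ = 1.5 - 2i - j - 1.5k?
6.75 - 4.25i + 0.25j + 2.75k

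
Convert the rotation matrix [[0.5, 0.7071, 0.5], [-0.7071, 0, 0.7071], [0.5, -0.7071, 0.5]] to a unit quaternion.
0.7071 - 0.5i - 0.5k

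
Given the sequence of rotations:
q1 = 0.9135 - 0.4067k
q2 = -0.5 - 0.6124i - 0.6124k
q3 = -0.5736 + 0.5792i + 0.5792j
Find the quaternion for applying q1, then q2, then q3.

q2 · q1 = -0.7058 - 0.5594i - 0.2491j - 0.3561k
q3 · q2 · q1 = 0.8731 - 0.2942i - 0.0597j + 0.384k
0.8731 - 0.2942i - 0.0597j + 0.384k


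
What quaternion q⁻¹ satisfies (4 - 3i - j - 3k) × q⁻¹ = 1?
0.1143 + 0.0857i + 0.0286j + 0.0857k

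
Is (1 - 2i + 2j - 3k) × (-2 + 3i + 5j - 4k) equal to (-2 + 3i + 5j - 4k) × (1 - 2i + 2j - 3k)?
No: pq = -18 + 14i - 16j - 14k ≠ -18 + 18j + 18k = qp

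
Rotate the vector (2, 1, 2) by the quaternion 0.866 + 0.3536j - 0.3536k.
(2.837, -0.975, 0.025)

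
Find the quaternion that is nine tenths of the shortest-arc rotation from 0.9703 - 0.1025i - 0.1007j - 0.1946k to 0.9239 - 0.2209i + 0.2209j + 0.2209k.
0.9416 - 0.2115i + 0.1902j + 0.1803k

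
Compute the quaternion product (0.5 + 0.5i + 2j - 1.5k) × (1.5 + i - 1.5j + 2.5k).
7 + 4i - 0.5j - 3.75k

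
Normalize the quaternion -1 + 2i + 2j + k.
-0.3162 + 0.6325i + 0.6325j + 0.3162k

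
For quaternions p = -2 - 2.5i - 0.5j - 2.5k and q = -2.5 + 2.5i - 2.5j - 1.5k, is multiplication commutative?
No: pq = 6.25 - 4.25i - 3.75j + 16.75k ≠ 6.25 + 6.75i + 16.25j + 1.75k = qp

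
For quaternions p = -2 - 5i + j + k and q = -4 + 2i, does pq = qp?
No: pq = 18 + 16i - 2j - 6k ≠ 18 + 16i - 6j - 2k = qp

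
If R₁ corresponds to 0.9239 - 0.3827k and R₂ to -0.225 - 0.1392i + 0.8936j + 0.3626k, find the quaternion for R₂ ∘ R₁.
-0.0691 - 0.4706i + 0.7723j + 0.4211k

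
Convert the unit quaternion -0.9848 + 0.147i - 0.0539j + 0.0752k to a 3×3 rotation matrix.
[[0.9829, 0.1323, 0.1283], [-0.164, 0.9455, 0.2814], [-0.0841, -0.2976, 0.951]]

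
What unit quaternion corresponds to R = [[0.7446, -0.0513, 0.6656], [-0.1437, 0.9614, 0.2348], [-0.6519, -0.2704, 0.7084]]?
0.9239 - 0.1367i + 0.3565j - 0.025k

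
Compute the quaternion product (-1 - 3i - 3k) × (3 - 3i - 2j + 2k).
-6 - 12i + 17j - 5k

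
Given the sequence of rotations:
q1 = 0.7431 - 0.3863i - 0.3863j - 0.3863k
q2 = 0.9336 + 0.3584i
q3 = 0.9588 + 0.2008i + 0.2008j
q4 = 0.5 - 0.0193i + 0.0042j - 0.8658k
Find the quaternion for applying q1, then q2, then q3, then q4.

q2 · q1 = 0.8322 - 0.0943i - 0.2222j - 0.4991k
q3 · q2 · q1 = 0.8615 - 0.0235i + 0.0543j - 0.5042k
q4 · q3 · q2 · q1 = -0.0065 + 0.0165i + 0.0414j - 0.9989k
-0.0065 + 0.0165i + 0.0414j - 0.9989k


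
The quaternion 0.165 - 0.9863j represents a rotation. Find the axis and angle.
axis = (0, -1, 0), θ = 161°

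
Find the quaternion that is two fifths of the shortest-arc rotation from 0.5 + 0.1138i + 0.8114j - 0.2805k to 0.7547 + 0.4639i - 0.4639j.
0.8264 + 0.3549i + 0.3767j - 0.2218k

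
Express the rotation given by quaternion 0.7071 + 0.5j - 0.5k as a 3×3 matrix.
[[0, 0.7071, 0.7071], [-0.7071, 0.5, -0.5], [-0.7071, -0.5, 0.5]]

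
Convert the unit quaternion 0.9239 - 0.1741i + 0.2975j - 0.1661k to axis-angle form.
axis = (-0.455, 0.7775, -0.4341), θ = π/4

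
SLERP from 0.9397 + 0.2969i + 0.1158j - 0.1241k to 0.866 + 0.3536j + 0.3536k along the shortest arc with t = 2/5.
0.9545 + 0.1859i + 0.222j + 0.0718k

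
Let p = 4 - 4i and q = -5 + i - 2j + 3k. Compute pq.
-16 + 24i + 4j + 20k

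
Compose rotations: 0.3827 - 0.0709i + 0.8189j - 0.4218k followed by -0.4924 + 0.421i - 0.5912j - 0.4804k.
0.1229 + 0.8388i - 0.4178j + 0.3267k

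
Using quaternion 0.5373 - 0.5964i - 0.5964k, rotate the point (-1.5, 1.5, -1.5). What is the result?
(-0.539, -0.634, -2.461)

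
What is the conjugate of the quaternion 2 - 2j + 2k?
2 + 2j - 2k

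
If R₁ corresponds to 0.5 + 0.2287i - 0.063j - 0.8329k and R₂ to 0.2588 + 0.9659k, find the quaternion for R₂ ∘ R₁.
0.9339 + 0.12i + 0.2046j + 0.2674k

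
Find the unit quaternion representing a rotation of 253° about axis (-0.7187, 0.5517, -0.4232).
-0.5948 - 0.5777i + 0.4435j - 0.3402k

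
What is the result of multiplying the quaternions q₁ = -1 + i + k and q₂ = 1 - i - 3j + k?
-1 + 5i + j - 3k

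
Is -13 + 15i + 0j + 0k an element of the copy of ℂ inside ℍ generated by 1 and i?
Yes. The quaternion -13 + 15i has j- and k-coefficients y = z = 0, so it lies in the complex subalgebra spanned by 1 and i.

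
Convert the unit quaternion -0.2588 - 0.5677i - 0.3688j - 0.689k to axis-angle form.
axis = (-0.5877, -0.3818, -0.7133), θ = 7π/6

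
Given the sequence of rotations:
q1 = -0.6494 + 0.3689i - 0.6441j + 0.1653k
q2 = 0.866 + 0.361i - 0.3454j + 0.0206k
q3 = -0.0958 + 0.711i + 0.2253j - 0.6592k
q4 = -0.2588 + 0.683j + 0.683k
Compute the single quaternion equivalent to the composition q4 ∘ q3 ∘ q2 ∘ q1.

q2 · q1 = -0.9214 + 0.0412i - 0.3856j + 0.0247k
q3 · q2 · q1 = 0.1621 - 0.9077i - 0.2154j + 0.3216k
q4 · q3 · q2 · q1 = -0.1145 + 0.6017i - 0.4535j + 0.6474k
-0.1145 + 0.6017i - 0.4535j + 0.6474k


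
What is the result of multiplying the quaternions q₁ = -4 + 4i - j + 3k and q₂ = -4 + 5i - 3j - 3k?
2 - 24i + 43j - 7k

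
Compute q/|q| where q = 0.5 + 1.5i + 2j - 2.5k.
0.14 + 0.4201i + 0.5601j - 0.7001k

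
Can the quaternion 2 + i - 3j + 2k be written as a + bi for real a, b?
No. The quaternion 2 + i - 3j + 2k has j-coefficient y = -3 and k-coefficient z = 2, not both zero, so it does not lie in the complex subalgebra spanned by 1 and i.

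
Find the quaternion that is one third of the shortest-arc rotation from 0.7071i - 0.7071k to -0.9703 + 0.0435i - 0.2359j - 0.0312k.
-0.4709 + 0.6215i - 0.1145j - 0.6155k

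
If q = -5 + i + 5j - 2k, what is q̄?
-5 - i - 5j + 2k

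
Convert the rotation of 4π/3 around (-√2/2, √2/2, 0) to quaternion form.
-0.5 - 0.6124i + 0.6124j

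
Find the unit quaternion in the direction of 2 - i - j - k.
0.7559 - 0.378i - 0.378j - 0.378k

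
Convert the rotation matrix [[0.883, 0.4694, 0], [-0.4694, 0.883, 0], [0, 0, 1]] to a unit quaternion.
0.9703 - 0.2419k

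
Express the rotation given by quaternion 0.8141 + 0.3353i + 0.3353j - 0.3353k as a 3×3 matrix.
[[0.5503, 0.7708, 0.3211], [-0.3211, 0.5503, -0.7708], [-0.7708, 0.3211, 0.5503]]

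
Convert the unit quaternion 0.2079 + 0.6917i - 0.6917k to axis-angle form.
axis = (√2/2, 0, -√2/2), θ = 156°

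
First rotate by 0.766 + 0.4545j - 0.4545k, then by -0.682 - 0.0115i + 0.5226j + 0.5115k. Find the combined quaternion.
-0.5275 - 0.4788i + 0.0851j + 0.6966k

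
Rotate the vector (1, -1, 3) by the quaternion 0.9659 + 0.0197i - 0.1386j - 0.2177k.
(-0.377, -1.264, 3.043)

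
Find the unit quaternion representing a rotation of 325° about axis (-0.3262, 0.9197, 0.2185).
-0.9537 - 0.0981i + 0.2766j + 0.0657k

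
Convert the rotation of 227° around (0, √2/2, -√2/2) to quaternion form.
-0.3987 + 0.6485j - 0.6485k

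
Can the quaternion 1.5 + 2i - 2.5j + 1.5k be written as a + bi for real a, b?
No. The quaternion 1.5 + 2i - 2.5j + 1.5k has j-coefficient y = -2.5 and k-coefficient z = 1.5, not both zero, so it does not lie in the complex subalgebra spanned by 1 and i.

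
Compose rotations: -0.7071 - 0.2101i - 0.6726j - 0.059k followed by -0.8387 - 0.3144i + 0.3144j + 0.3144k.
0.757 + 0.5914i + 0.2572j + 0.1047k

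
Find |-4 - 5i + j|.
√42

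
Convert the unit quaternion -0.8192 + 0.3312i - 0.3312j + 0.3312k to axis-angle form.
axis = (√3/3, -√3/3, √3/3), θ = 290°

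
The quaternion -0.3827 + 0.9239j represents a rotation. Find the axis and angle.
axis = (0, 1, 0), θ = 5π/4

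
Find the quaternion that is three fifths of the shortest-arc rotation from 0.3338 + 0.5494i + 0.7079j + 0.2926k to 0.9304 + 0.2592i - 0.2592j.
0.8506 + 0.4721i + 0.1757j + 0.1508k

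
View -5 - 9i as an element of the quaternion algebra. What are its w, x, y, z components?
-5 - 9i + 0j + 0k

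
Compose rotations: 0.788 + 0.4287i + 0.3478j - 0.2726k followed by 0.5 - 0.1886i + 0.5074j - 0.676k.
0.1141 + 0.1625i + 0.2325j - 0.9521k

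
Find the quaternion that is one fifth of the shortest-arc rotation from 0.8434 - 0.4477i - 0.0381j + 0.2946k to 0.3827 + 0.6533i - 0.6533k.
0.6639 - 0.5936i - 0.0349j + 0.4535k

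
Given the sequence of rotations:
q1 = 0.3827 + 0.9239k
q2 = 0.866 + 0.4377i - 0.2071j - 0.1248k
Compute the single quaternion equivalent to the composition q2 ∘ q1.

q2 · q1 = 0.4467 - 0.0238i - 0.4836j + 0.7523k
0.4467 - 0.0238i - 0.4836j + 0.7523k


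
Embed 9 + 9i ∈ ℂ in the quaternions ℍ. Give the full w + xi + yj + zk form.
9 + 9i + 0j + 0k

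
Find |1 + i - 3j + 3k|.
√20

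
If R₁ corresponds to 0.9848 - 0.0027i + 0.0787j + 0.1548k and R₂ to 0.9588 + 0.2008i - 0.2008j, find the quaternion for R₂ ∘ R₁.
0.9606 + 0.1641i - 0.1534j + 0.1637k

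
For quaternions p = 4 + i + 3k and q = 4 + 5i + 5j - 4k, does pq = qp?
No: pq = 23 + 9i + 39j + k ≠ 23 + 39i + j - 9k = qp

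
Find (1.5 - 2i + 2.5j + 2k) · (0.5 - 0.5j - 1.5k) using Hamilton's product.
5 - 3.75i - 2.5j - 0.25k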